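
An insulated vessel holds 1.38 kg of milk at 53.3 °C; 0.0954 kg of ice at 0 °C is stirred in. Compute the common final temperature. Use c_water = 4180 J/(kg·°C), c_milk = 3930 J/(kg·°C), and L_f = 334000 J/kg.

T_f ≈ 44.2 °C

Conservation of energy gives ΣQ = 0:
fusion: m_ice L_f = 0.0954·334000 = 31864; warm the meltwater: 398.77 T; milk: 5423.4(T − 53.3)
5822.2 T = 289067 − 31864 = 257204
T ≈ 44.18 °C — above 0 °C, consistent with complete melting.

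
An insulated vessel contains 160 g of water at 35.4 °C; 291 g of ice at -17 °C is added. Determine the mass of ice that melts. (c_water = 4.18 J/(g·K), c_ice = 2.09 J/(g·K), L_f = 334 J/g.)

m_melted ≈ 39.9 g

Water can give up m c ΔT = 160×4.18×35.4 = 23676 J before reaching 0 °C.
Warming the ice to 0 °C takes 291×2.09×17 = 10339 J, leaving 13336 J for melting.
To melt every bit of ice: 291×334 = 97194 J.
That's not enough to melt it all — equilibrium is at 0 °C with ice remaining.
m_melt = 13336 / L_f = 39.93 g.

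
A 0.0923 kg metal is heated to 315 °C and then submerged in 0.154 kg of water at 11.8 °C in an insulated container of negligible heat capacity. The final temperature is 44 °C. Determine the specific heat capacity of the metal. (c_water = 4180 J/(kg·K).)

m_s c (T_s − T_f) = m_water c_water (T_f − T_0):
0.0923×c×(315 − 44) = 0.154×4180×(44 − 11.8)
25.01 c = 20728  ⇒  c ≈ 828.7 J/(kg·K)

c ≈ 829 J/(kg·K)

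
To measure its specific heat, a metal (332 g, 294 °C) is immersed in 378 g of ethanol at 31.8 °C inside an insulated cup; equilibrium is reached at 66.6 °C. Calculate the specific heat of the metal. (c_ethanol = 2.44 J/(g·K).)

c ≈ 0.425 J/(g·K)

Heat gained plus heat lost sum to zero:
332·c·(66.6 − 294) + 378·2.44·(66.6 − 31.8) = 0
-75497 c = -32097
c = -32097/-75497 ≈ 0.4251 J/(g·K)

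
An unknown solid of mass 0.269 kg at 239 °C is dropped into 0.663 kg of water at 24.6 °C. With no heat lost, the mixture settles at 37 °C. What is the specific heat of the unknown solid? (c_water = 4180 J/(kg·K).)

Net heat exchanged in the isolated system is zero:
0.269·c·(37 − 239) + 0.663·4180·(37 − 24.6) = 0
-54.34 c = -34365
c = -34365/-54.34 ≈ 632.4 J/(kg·K)

c ≈ 632 J/(kg·K)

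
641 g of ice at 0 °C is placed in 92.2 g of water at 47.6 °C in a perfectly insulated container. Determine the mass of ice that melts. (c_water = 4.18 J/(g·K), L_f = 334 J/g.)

Water can give up m c ΔT = 92.2·4.18·47.6 = 18345 J before reaching 0 °C.
Melting all 641 g of ice would need 641·334 = 214094 J.
18345 J < 214094 J, so only part of the ice melts and the system sits at 0 °C.
Mass melted = 18345/334 ≈ 54.92 g.

m_melted ≈ 54.9 g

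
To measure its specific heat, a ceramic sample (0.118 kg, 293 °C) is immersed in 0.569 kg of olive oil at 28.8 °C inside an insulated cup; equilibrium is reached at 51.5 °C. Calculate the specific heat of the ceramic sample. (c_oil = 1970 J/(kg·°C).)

c ≈ 893 J/(kg·°C)

m_s c (T_s − T_f) = m_oil c_oil (T_f − T_0):
0.118×c×(293 − 51.5) = 0.569×1970×(51.5 − 28.8)
28.5 c = 25445  ⇒  c ≈ 892.9 J/(kg·°C)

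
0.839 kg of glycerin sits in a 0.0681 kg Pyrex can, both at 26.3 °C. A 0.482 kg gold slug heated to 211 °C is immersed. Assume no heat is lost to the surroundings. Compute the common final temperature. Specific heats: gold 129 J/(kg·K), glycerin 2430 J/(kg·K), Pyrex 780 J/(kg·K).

Energy conservation, ΣQ = 0:
0.482·129·(T − 211) + 0.839·2430·(T − 26.3) + 0.0681·780·(T − 26.3) = 0
(62.18 + 2038.8 + 53.12) T = 62.18·211 + 2038.8·26.3 + 53.12·26.3
T ≈ 31.63 °C

T_f ≈ 31.6 °C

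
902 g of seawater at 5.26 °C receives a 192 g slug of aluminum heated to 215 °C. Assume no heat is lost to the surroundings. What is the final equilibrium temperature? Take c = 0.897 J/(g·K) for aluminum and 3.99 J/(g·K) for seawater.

T_f ≈ 14.8 °C

Taking heat into each body as positive, Σ m c ΔT = 0:
192*0.897*(T − 215) + 902*3.99*(T − 5.26) = 0
172.22(T − 215) + 3599(T − 5.26) = 0
3771.2 T = 55959
T = 55959 / 3771.2 = 14.8 °C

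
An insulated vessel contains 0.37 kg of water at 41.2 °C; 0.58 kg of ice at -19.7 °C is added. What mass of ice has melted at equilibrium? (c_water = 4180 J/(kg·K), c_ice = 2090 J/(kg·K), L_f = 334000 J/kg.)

m_melted ≈ 0.119 kg

Water can give up m c ΔT = 0.37·4180·41.2 = 63720 J before reaching 0 °C.
Warming the ice to 0 °C takes 0.58·2090·19.7 = 23880 J, leaving 39840 J for melting.
To melt every bit of ice: 0.58·334000 = 193720 J.
39840 J < 193720 J, so only part of the ice melts and the system sits at 0 °C.
m_melt = 39840 / L_f = 0.1193 kg.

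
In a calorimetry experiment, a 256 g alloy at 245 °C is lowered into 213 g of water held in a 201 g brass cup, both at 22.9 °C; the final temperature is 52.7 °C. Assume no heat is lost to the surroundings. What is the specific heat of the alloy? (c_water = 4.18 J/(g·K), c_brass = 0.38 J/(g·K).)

c ≈ 0.585 J/(g·K)

Setting the total heat transfer to zero:
256×c×(52.7 − 245) + 213×4.18×(52.7 − 22.9) + 201×0.38×(52.7 − 22.9) = 0
-49229 c = -28808
c = -28808/-49229 ≈ 0.5852 J/(g·K)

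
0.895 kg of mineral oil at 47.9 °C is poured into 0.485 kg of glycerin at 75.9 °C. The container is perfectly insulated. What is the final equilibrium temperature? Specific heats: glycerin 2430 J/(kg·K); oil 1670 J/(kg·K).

|Q_glycerin| = |Q_oil|:
0.485*2430*(75.9 − T) = 0.895*1670*(T − 47.9)
1178.5(75.9 − T) = 1494.7(T − 47.9)
2673.2 T = 161046  ⇒  T ≈ 60.24 °C

T_f ≈ 60.2 °C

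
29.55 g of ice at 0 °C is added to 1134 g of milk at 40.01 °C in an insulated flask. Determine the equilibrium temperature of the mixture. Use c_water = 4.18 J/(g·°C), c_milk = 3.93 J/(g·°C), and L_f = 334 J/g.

T_f ≈ 36.8 °C

Let T be the final temperature. ΣQ_i = 0:
latent heat to melt: 29.55·334 = 9869.7
  warm the meltwater: 123.52 T
  milk: 4456.6(T − 40.01)
4580.1 T = 178309 − 9869.7 = 168440
T ≈ 36.78 °C — above 0 °C, consistent with complete melting.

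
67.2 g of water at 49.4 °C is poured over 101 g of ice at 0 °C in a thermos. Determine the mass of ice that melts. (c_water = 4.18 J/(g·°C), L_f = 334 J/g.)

Heat available from the water dropping to 0 °C: 67.2·4.18·49.4 = 13876 J.
Fully melting the ice requires m_ice L_f = 101·334 = 33734 J.
13876 J < 33734 J, so only part of the ice melts and the system sits at 0 °C.
m_melted·334 = 13876  ⇒  m_melted ≈ 41.55 g.

m_melted ≈ 41.5 g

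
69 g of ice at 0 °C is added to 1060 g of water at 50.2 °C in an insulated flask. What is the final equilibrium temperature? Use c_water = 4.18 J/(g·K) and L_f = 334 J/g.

Energy conservation, ΣQ = 0:
fusion: m_ice L_f = 69×334 = 23046; meltwater 0→T: 69×4.18×T = 288.42 T; water: 4430.8(T − 50.2)
4719.2 T = 222426 − 23046 = 199380
T ≈ 42.25 °C (positive, so assuming full melt was valid).

T_f ≈ 42.2 °C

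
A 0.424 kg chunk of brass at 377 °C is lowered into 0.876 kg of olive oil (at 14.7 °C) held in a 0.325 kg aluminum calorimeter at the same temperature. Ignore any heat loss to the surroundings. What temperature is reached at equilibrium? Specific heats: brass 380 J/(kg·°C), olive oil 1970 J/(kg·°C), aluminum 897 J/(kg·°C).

Setting the total heat transfer to zero:
0.424×380×(T − 377) + 0.876×1970×(T − 14.7) + 0.325×897×(T − 14.7) = 0
(161.12 + 1725.7 + 291.53) T = 161.12×377 + 1725.7×14.7 + 291.53×14.7
T = 90396/2178.4 ≈ 41.50 °C

T_f ≈ 41.5 °C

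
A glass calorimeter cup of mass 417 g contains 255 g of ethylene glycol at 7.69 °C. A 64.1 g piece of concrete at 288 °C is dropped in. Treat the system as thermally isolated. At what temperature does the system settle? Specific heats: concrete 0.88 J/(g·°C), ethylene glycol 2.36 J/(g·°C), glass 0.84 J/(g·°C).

Conservation of energy gives ΣQ = 0:
64.1*0.88*(T − 288) + 255*2.36*(T − 7.69) + 417*0.84*(T − 7.69) = 0
56.41(T − 288) + 601.8(T − 7.69) + 350.28(T − 7.69) = 0
1008.5 T = 23567
T ≈ 23.37 °C

T_f ≈ 23.4 °C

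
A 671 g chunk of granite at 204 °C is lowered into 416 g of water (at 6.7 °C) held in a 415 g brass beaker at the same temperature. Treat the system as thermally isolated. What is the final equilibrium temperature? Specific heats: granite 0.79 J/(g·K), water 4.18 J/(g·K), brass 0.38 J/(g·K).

T_f ≈ 49.8 °C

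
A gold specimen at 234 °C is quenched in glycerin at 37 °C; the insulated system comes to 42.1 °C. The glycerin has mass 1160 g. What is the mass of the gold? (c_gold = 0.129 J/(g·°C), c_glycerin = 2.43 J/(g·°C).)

m ≈ 581 g

Let T be the final temperature. ΣQ_i = 0:
m×0.129×(42.1 − 234) + 1160×2.43×(42.1 − 37) = 0
-24.76 m = -14376
m = -14376/-24.76 ≈ 580.7 g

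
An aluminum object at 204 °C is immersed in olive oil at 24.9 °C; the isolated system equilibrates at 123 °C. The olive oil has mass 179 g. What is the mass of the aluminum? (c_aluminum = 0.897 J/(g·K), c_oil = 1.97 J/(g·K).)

|Q_aluminum| = |Q_oil|:
m·0.897·(204 − 123) = 179·1.97·(123 − 24.9)
72.66 m = 34593  ⇒  m ≈ 476.1 g

m ≈ 476 g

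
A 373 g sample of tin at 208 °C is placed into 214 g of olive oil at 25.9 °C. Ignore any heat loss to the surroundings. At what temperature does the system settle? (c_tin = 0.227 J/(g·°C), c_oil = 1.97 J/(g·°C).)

T_f is the heat-capacity-weighted average of the initial temperatures:
T_f = (84.67·208 + 421.58·25.9) / (84.67 + 421.58)
    = 28530 / 506.25 ≈ 56.36 °C

T_f ≈ 56.4 °C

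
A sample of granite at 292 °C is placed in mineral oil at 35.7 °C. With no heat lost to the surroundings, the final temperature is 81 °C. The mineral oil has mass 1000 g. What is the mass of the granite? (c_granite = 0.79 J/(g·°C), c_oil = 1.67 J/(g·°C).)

|Q_granite| = |Q_oil|:
m·0.79·(292 − 81) = 1000·1.67·(81 − 35.7)
166.69 m = 75651  ⇒  m ≈ 453.8 g

m ≈ 454 g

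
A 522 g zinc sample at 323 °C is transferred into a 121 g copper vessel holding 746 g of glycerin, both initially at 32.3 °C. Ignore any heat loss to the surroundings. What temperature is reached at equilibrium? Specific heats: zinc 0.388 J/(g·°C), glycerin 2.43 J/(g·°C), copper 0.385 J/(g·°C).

Heat gained plus heat lost sum to zero:
522×0.388×(T − 323) + 746×2.43×(T − 32.3) + 121×0.385×(T − 32.3) = 0
202.54(T − 323) + 1812.8(T − 32.3) + 46.59(T − 32.3) = 0
(202.54 + 1812.8 + 46.59) T = 202.54×323 + 1812.8×32.3 + 46.59×32.3
T = 125477/2061.9 ≈ 60.85 °C

T_f ≈ 60.9 °C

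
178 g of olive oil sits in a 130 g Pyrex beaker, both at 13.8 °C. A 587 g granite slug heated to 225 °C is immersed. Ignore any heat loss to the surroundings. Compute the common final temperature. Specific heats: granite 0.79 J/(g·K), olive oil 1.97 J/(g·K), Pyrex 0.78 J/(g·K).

T_f ≈ 120.7 °C

Taking heat into each body as positive, Σ m c ΔT = 0:
587*0.79*(T − 225) + 178*1.97*(T − 13.8) + 130*0.78*(T − 13.8) = 0
915.79 T = 110578
T = 110578/915.79 ≈ 120.75 °C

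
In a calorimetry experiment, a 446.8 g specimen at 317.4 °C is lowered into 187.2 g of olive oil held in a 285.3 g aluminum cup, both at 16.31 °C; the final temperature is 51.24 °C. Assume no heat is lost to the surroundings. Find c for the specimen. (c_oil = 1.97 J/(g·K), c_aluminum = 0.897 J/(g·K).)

Conservation of energy gives ΣQ = 0:
446.8·c·(51.24 − 317.4) + 187.2·1.97·(51.24 − 16.31) + 285.3·0.897·(51.24 − 16.31) = 0
-118920 c = -21821
c = -21821/-118920 ≈ 0.1835 J/(g·K)

c ≈ 0.183 J/(g·K)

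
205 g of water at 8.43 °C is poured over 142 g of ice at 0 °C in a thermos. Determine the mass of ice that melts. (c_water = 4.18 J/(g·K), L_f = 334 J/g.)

Heat available from the water dropping to 0 °C: 205×4.18×8.43 = 7223.7 J.
To melt every bit of ice: 142×334 = 47428 J.
Since 7223.7 < 47428 J, not all the ice melts; equilibrium is at 0 °C.
m_melt = 7223.7 / L_f = 21.63 g.

m_melted ≈ 21.6 g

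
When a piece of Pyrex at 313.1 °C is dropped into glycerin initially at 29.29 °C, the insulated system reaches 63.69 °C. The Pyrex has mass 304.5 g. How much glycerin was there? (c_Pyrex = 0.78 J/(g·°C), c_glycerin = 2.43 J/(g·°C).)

m ≈ 709 g

Heat lost by the Pyrex = heat gained by the glycerin:
304.5×0.78×(313.1 − 63.69) = m×2.43×(63.69 − 29.29)
83.59 m = 59237  ⇒  m ≈ 708.6 g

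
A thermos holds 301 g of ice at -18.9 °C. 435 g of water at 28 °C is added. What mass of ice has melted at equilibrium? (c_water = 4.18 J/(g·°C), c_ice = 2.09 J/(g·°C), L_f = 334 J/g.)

Heat available from the water dropping to 0 °C: 435·4.18·28 = 50912 J.
Of that, 301·2.09·18.9 = 11890 J goes to bring the ice to 0 °C, leaving 39023 J.
Melting all 301 g of ice would need 301·334 = 100534 J.
Since 39023 < 100534 J, not all the ice melts; equilibrium is at 0 °C.
Mass melted = 39023/334 ≈ 116.8 g.

m_melted ≈ 117 g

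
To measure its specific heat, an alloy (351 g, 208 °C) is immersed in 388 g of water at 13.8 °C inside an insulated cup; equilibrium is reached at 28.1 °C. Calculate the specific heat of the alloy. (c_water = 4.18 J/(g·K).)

c ≈ 0.367 J/(g·K)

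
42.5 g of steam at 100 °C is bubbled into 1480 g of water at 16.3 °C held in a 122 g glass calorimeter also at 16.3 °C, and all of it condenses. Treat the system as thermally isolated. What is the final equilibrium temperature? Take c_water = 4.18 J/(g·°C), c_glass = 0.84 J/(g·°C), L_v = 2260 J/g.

T_f ≈ 33.5 °C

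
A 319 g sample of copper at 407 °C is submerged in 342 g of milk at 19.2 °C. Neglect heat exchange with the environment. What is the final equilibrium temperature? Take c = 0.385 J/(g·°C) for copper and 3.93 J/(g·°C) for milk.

T_f ≈ 51.7 °C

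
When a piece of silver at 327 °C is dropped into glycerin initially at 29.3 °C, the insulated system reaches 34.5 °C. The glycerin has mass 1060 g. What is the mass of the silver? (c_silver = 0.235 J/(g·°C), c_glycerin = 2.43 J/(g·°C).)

m ≈ 195 g

Let T be the final temperature. ΣQ_i = 0:
m×0.235×(34.5 − 327) + 1060×2.43×(34.5 − 29.3) = 0
-68.74 m = -13394
m = -13394/-68.74 ≈ 194.9 g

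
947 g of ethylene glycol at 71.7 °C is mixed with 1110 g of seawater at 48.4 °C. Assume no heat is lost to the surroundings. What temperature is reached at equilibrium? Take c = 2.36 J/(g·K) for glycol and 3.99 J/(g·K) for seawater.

T_f ≈ 56.2 °C

Set heat shed by the hot body equal to heat absorbed by the cold body:
947*2.36*(71.7 − T) = 1110*3.99*(T − 48.4)
2234.9(71.7 − T) = 4428.9(T − 48.4)
6663.8 T = 374603  ⇒  T ≈ 56.21 °C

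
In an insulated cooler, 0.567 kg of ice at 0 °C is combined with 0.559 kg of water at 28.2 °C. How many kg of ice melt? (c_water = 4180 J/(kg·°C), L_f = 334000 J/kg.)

m_melted ≈ 0.197 kg

Heat available from the water dropping to 0 °C: 0.559×4180×28.2 = 65893 J.
Fully melting the ice requires m_ice L_f = 0.567×334000 = 189378 J.
Since 65893 < 189378 J, not all the ice melts; equilibrium is at 0 °C.
Mass melted = 65893/334000 ≈ 0.1973 kg.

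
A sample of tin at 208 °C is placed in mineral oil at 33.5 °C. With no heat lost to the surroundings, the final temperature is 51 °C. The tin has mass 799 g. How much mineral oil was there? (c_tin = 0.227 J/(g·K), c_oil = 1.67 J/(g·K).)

m ≈ 974 g

Net heat exchanged in the isolated system is zero:
799·0.227·(51 − 208) + m·1.67·(51 − 33.5) = 0
29.22 m = 28476
m = 28476/29.22 ≈ 974.4 g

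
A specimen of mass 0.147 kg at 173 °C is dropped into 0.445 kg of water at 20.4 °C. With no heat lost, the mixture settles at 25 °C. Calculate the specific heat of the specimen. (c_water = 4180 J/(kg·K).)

c ≈ 393 J/(kg·K)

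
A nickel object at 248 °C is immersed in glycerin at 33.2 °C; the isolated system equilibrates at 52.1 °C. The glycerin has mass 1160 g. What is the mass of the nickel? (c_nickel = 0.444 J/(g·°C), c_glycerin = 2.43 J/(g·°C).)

Energy conservation, ΣQ = 0:
m×0.444×(52.1 − 248) + 1160×2.43×(52.1 − 33.2) = 0
-86.98 m = -53275
m = -53275/-86.98 ≈ 612.5 g

m ≈ 613 g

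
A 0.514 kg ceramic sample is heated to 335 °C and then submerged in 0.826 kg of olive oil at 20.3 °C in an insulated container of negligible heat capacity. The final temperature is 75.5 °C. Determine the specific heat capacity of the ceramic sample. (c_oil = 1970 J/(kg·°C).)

c ≈ 673 J/(kg·°C)

Net heat exchanged in the isolated system is zero:
0.514·c·(75.5 − 335) + 0.826·1970·(75.5 − 20.3) = 0
-133.38 c = -89823
c = -89823/-133.38 ≈ 673.4 J/(kg·°C)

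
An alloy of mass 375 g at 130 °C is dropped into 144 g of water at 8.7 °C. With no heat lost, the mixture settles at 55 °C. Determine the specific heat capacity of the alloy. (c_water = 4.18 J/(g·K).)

m_s c (T_s − T_f) = m_water c_water (T_f − T_0):
375×c×(130 − 55) = 144×4.18×(55 − 8.7)
28125 c = 27869  ⇒  c ≈ 0.9909 J/(g·K)

c ≈ 0.991 J/(g·K)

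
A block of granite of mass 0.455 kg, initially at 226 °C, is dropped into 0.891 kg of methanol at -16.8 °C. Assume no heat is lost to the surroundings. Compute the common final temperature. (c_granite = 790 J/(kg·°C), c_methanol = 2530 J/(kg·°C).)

Let T be the final temperature. ΣQ_i = 0:
0.455*790*(T − 226) + 0.891*2530*(T − (-16.8)) = 0
359.45(T − 226) + 2254.2(T − (-16.8)) = 0
(359.45 + 2254.2) T = 359.45*226 + 2254.2*(-16.8)
T ≈ 16.59 °C

T_f ≈ 16.6 °C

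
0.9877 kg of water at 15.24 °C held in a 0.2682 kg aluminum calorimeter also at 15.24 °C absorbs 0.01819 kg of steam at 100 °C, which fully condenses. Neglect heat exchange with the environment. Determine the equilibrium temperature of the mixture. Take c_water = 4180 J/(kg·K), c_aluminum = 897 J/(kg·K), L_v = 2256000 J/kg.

T_f ≈ 25.9 °C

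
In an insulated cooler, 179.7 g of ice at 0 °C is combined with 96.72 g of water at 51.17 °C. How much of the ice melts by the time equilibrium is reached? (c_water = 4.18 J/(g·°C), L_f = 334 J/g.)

m_melted ≈ 61.9 g

Water can give up m c ΔT = 96.72×4.18×51.17 = 20687 J before reaching 0 °C.
Melting all 179.7 g of ice would need 179.7×334 = 60020 J.
That's not enough to melt it all — equilibrium is at 0 °C with ice remaining.
m_melt = 20687 / L_f = 61.94 g.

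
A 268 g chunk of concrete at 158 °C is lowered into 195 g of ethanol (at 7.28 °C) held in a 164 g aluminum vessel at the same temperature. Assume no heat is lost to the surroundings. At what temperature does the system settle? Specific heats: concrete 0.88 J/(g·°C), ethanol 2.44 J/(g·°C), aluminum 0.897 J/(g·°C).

T_f ≈ 48.7 °C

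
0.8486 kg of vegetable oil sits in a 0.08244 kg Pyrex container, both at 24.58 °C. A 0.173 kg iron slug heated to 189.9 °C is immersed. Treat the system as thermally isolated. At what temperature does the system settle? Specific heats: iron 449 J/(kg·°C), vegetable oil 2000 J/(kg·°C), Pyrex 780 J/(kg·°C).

Heat gained plus heat lost sum to zero:
0.173×449×(T − 189.9) + 0.8486×2000×(T − 24.58) + 0.08244×780×(T − 24.58) = 0
77.68(T − 189.9) + 1697.2(T − 24.58) + 64.3(T − 24.58) = 0
1839.2 T = 58049
T ≈ 31.56 °C

T_f ≈ 31.6 °C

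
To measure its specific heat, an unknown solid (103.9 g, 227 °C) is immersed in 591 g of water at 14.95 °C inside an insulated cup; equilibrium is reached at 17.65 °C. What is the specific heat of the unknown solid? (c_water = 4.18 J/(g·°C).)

c ≈ 0.307 J/(g·°C)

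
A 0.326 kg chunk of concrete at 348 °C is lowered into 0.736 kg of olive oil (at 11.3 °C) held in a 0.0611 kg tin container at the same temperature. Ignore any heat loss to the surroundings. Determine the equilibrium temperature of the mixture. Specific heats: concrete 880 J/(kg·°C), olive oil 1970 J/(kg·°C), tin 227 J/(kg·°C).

T_f ≈ 66.5 °C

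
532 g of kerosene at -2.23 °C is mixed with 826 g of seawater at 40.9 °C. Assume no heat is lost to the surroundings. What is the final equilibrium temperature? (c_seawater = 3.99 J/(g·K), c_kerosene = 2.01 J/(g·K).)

T_f is the heat-capacity-weighted average of the initial temperatures:
T_f = (3295.7·40.9 + 1069.3·(-2.23)) / (3295.7 + 1069.3)
    = 132411 / 4365.1 ≈ 30.33 °C

T_f ≈ 30.3 °C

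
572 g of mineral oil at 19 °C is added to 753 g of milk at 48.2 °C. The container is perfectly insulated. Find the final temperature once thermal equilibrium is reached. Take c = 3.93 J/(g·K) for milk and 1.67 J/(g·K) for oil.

Heat gained plus heat lost sum to zero:
753*3.93*(T − 48.2) + 572*1.67*(T − 19) = 0
(2959.3 + 955.24) T = 2959.3*48.2 + 955.24*19
T = 160787/3914.5 ≈ 41.07 °C

T_f ≈ 41.1 °C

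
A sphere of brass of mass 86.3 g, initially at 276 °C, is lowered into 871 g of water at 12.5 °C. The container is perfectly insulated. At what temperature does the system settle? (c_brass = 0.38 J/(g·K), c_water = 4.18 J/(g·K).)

With ΣQ=0 the equilibrium temperature is the m·c-weighted mean:
T_f = (32.79×276 + 3640.8×12.5) / (32.79 + 3640.8)
    = 54561 / 3673.6 ≈ 14.85 °C

T_f ≈ 14.9 °C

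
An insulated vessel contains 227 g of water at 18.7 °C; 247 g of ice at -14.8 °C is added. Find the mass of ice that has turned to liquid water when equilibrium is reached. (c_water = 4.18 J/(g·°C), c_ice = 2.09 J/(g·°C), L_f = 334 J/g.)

Water can give up m c ΔT = 227×4.18×18.7 = 17744 J before reaching 0 °C.
Warming the ice to 0 °C takes 247×2.09×14.8 = 7640.2 J, leaving 10103 J for melting.
Fully melting the ice requires m_ice L_f = 247×334 = 82498 J.
Since 10103 < 82498 J, not all the ice melts; equilibrium is at 0 °C.
Mass melted = 10103/334 ≈ 30.25 g.

m_melted ≈ 30.2 g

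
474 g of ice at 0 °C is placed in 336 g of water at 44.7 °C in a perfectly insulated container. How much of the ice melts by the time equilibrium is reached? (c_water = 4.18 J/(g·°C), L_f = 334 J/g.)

m_melted ≈ 188 g

Heat available from the water dropping to 0 °C: 336·4.18·44.7 = 62780 J.
Fully melting the ice requires m_ice L_f = 474·334 = 158316 J.
62780 J < 158316 J, so only part of the ice melts and the system sits at 0 °C.
m_melted·334 = 62780  ⇒  m_melted ≈ 188 g.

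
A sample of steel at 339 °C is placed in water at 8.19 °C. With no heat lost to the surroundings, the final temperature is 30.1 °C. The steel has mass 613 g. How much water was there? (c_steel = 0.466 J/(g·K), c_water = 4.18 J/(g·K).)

m ≈ 963 g

|Q_steel| = |Q_water|:
613×0.466×(339 − 30.1) = m×4.18×(30.1 − 8.19)
91.58 m = 88240  ⇒  m ≈ 963.5 g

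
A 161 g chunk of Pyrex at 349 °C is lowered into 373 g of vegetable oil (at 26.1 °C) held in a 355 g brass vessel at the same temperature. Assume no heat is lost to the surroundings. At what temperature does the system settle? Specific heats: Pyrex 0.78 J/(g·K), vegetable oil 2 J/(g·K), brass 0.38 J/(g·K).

T_f ≈ 66.4 °C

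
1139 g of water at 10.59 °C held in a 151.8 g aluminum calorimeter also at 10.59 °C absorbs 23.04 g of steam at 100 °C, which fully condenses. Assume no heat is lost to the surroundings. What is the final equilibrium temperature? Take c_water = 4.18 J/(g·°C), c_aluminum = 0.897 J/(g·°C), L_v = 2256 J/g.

T_f ≈ 22.7 °C

Energy conservation, ΣQ = 0:
condense steam: −23.04×2256 = −51978; condensate cools 100→T: 23.04×4.18×(T − 100) = 96.31(T − 100); original water: 4761(T − 10.59); aluminum cup: 151.8×0.897×(T − 10.59) = 136.16(T − 10.59)
4993.5 T = 51978 + 9630.7 + 51861 = 113470
T ≈ 22.72 °C, under the boiling point, so the assumption holds.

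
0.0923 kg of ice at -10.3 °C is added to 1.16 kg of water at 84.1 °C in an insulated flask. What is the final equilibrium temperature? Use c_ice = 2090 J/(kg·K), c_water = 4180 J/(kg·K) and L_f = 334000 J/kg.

Conservation of energy gives ΣQ = 0:
ice -10.3→0 °C: 0.0923×2090×10.3 = 1986.9
  melt ice: 0.0923×334000 = 30828
  warm the meltwater: 385.81 T
  water cools: 1.16×4180×(T − 84.1) = 4848.8(T − 84.1)
5234.6 T = 407784 − 32815 = 374969
T ≈ 71.63 °C (positive, so assuming full melt was valid).

T_f ≈ 71.6 °C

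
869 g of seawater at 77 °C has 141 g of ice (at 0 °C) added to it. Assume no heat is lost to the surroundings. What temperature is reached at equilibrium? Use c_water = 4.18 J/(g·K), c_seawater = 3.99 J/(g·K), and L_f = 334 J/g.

T_f ≈ 54.2 °C

Taking heat into each body as positive, Σ m c ΔT = 0:
latent heat to melt: 141×334 = 47094
  warm the meltwater: 589.38 T
  seawater cools: 869×3.99×(T − 77) = 3467.3(T − 77)
4056.7 T = 266983 − 47094 = 219889
T ≈ 54.20 °C (positive, so assuming full melt was valid).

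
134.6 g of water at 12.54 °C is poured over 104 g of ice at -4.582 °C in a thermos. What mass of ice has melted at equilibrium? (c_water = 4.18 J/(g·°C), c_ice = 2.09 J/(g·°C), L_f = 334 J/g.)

m_melted ≈ 18.1 g

Water can give up m c ΔT = 134.6×4.18×12.54 = 7055.4 J before reaching 0 °C.
Warming the ice to 0 °C takes 104×2.09×4.582 = 995.94 J, leaving 6059.4 J for melting.
Melting all 104 g of ice would need 104×334 = 34736 J.
6059.4 J < 34736 J, so only part of the ice melts and the system sits at 0 °C.
m_melt = 6059.4 / L_f = 18.14 g.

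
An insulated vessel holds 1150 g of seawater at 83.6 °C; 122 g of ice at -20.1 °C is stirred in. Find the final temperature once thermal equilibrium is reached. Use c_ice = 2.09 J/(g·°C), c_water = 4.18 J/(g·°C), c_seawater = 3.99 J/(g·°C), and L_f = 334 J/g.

T_f ≈ 66.2 °C

Taking heat into each body as positive, Σ m c ΔT = 0:
warm ice to 0 °C: 122×2.09×(0 − (-20.1)) = 5125.1
  fusion: m_ice L_f = 122×334 = 40748
  warm the meltwater: 509.96 T
  seawater: 4588.5(T − 83.6)
5098.5 T = 383599 − 45873 = 337726
T ≈ 66.24 °C. Since T > 0 °C, the all-ice-melts assumption holds.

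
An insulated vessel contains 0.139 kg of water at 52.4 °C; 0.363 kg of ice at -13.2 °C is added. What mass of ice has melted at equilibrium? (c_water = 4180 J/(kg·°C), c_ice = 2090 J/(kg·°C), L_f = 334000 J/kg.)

m_melted ≈ 0.0612 kg

Cooling the water to 0 °C releases 0.139×4180×52.4 = 30445 J.
Warming the ice to 0 °C takes 0.363×2090×13.2 = 10014 J, leaving 20431 J for melting.
Fully melting the ice requires m_ice L_f = 0.363×334000 = 121242 J.
20431 J < 121242 J, so only part of the ice melts and the system sits at 0 °C.
m_melt = 20431 / L_f = 0.06117 kg.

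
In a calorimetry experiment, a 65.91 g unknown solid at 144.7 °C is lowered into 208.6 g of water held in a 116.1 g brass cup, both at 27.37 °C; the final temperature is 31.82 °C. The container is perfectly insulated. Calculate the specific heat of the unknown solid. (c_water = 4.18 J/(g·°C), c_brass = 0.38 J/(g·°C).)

Net heat exchanged in the isolated system is zero:
65.91·c·(31.82 − 144.7) + 208.6·4.18·(31.82 − 27.37) + 116.1·0.38·(31.82 − 27.37) = 0
-7439.9 c = -4076.5
c = -4076.5/-7439.9 ≈ 0.5479 J/(g·°C)

c ≈ 0.548 J/(g·°C)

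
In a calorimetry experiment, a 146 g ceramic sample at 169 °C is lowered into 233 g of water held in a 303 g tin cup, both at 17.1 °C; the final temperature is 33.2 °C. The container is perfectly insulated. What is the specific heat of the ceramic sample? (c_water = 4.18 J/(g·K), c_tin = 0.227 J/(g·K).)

c ≈ 0.847 J/(g·K)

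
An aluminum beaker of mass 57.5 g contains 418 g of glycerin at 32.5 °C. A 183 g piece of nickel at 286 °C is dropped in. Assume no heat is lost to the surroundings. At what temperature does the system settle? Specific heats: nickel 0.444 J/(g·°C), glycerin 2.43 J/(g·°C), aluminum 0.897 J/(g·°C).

T_f ≈ 50.4 °C

Energy conservation, ΣQ = 0:
183*0.444*(T − 286) + 418*2.43*(T − 32.5) + 57.5*0.897*(T − 32.5) = 0
81.25(T − 286) + 1015.7(T − 32.5) + 51.58(T − 32.5) = 0
1148.6 T = 57926
T ≈ 50.43 °C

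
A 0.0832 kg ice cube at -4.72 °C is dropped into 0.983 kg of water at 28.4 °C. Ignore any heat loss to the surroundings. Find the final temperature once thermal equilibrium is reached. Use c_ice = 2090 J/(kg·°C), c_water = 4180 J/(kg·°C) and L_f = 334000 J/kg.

Taking heat into each body as positive, Σ m c ΔT = 0:
warm ice to 0 °C: 0.0832×2090×(0 − (-4.72)) = 820.75; melt ice: 0.0832×334000 = 27789; meltwater 0→T: 0.0832×4180×T = 347.78 T; water: 4108.9(T − 28.4)
4456.7 T = 116694 − 28610 = 88084
T ≈ 19.76 °C (positive, so assuming full melt was valid).

T_f ≈ 19.8 °C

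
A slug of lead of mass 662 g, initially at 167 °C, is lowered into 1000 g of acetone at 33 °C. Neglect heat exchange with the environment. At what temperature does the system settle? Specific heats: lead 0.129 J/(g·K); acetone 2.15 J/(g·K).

T_f ≈ 38.1 °C

T_f = Σ m_i c_i T_i / Σ m_i c_i:
T_f = (85.4×167 + 2150×33) / (85.4 + 2150)
    = 85211 / 2235.4 ≈ 38.12 °C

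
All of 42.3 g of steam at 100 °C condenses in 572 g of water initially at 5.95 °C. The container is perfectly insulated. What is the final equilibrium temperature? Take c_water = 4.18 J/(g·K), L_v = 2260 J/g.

Net heat exchanged in the isolated system is zero:
latent heat released on condensation: 42.3·2260 = 95598
  condensate cools 100→T: 42.3·4.18·(T − 100) = 176.81(T − 100)
  original water: 2391(T − 5.95)
2567.8 T = 95598 + 17681 + 14226 = 127506
T ≈ 49.66 °C — below 100 °C, confirming all the steam condensed.

T_f ≈ 49.7 °C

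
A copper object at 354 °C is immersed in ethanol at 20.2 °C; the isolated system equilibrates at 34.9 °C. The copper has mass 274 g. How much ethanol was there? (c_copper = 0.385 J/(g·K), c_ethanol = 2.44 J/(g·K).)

m ≈ 938 g

|Q_copper| = |Q_ethanol|:
274×0.385×(354 − 34.9) = m×2.44×(34.9 − 20.2)
35.87 m = 33662  ⇒  m ≈ 938.5 g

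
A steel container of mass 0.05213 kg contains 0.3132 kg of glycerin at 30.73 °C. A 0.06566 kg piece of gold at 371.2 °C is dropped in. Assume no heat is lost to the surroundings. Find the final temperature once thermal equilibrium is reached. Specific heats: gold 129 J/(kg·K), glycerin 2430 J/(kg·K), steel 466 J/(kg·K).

Energy conservation, ΣQ = 0:
0.06566*129*(T − 371.2) + 0.3132*2430*(T − 30.73) + 0.05213*466*(T − 30.73) = 0
793.84 T = 27278
T = 27278 / 793.84 = 34.4 °C

T_f ≈ 34.4 °C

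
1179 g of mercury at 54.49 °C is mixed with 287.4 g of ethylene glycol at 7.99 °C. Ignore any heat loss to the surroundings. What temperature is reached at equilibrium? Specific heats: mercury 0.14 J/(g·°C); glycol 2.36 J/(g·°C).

T_f = Σ m_i c_i T_i / Σ m_i c_i:
T_f = (165.06·54.49 + 678.26·7.99) / (165.06 + 678.26)
    = 14413 / 843.32 ≈ 17.09 °C

T_f ≈ 17.1 °C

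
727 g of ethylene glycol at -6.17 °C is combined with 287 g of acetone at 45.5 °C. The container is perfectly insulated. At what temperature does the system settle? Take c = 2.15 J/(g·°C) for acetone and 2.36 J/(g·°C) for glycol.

T_f is the heat-capacity-weighted average of the initial temperatures:
T_f = (617.05×45.5 + 1715.7×(-6.17)) / (617.05 + 1715.7)
    = 17490 / 2332.8 ≈ 7.50 °C

T_f ≈ 7.5 °C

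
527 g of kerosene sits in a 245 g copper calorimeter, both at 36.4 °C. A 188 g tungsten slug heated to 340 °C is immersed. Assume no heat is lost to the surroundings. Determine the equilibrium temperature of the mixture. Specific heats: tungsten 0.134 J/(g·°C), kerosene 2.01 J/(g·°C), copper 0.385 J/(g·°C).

Setting the total heat transfer to zero:
188*0.134*(T − 340) + 527*2.01*(T − 36.4) + 245*0.385*(T − 36.4) = 0
(25.19 + 1059.3 + 94.33) T = 25.19*340 + 1059.3*36.4 + 94.33*36.4
T = 50556/1178.8 ≈ 42.89 °C

T_f ≈ 42.9 °C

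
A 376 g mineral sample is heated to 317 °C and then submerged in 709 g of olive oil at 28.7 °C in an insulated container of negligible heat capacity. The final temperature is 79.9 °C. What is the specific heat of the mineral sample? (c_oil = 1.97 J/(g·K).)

c ≈ 0.802 J/(g·K)

m_s c (T_s − T_f) = m_oil c_oil (T_f − T_0):
376·c·(317 − 79.9) = 709·1.97·(79.9 − 28.7)
89150 c = 71513  ⇒  c ≈ 0.8022 J/(g·K)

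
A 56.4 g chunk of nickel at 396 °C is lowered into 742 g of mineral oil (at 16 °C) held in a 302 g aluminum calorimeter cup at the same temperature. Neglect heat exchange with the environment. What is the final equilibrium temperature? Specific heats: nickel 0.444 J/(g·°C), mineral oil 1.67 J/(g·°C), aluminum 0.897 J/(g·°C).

Heat gained plus heat lost sum to zero:
56.4·0.444·(T − 396) + 742·1.67·(T − 16) + 302·0.897·(T − 16) = 0
(25.04 + 1239.1 + 270.89) T = 25.04·396 + 1239.1·16 + 270.89·16
T ≈ 22.20 °C

T_f ≈ 22.2 °C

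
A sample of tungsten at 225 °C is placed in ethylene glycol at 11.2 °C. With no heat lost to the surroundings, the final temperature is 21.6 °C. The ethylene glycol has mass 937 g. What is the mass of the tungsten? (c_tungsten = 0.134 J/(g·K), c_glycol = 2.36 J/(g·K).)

Heat lost by the tungsten = heat gained by the glycol:
m·0.134·(225 − 21.6) = 937·2.36·(21.6 − 11.2)
27.26 m = 22998  ⇒  m ≈ 843.8 g

m ≈ 844 g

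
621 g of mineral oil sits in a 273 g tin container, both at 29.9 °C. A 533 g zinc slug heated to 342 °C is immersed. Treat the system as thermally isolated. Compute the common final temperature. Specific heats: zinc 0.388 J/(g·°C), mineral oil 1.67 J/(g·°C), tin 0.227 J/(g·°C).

T_f ≈ 79.3 °C

T_f is the heat-capacity-weighted average of the initial temperatures:
T_f = (206.8·342 + 1037.1·29.9 + 61.97·29.9) / (206.8 + 1037.1 + 61.97)
    = 103588 / 1305.8 ≈ 79.33 °C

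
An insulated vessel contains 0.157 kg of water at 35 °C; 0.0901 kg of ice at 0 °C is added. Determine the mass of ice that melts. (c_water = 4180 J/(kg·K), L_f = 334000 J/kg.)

m_melted ≈ 0.0688 kg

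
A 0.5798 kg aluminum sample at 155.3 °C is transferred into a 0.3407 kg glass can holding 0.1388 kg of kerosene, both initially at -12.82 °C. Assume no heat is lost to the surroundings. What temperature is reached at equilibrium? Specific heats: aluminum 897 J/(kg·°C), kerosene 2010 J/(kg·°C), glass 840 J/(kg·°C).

With ΣQ=0 the equilibrium temperature is the m·c-weighted mean:
T_f = (520.08·155.3 + 278.99·(-12.82) + 286.19·(-12.82)) / (520.08 + 278.99 + 286.19)
    = 73523 / 1085.3 ≈ 67.75 °C

T_f ≈ 67.7 °C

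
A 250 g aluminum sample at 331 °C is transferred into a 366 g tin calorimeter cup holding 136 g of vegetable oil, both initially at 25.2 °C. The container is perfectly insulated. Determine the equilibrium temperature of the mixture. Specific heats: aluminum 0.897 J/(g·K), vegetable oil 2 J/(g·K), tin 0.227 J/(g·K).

T_f ≈ 143.6 °C

Let T be the final temperature. ΣQ_i = 0:
250×0.897×(T − 331) + 136×2×(T − 25.2) + 366×0.227×(T − 25.2) = 0
(224.25 + 272 + 83.08) T = 224.25×331 + 272×25.2 + 83.08×25.2
T ≈ 143.57 °C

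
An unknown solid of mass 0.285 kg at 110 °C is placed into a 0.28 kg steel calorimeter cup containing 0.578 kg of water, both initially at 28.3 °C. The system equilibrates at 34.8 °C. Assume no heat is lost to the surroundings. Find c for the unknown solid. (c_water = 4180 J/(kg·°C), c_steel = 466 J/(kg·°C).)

c ≈ 772 J/(kg·°C)

Energy conservation, ΣQ = 0:
0.285×c×(34.8 − 110) + 0.578×4180×(34.8 − 28.3) + 0.28×466×(34.8 − 28.3) = 0
-21.43 c = -16552
c = -16552/-21.43 ≈ 772.3 J/(kg·°C)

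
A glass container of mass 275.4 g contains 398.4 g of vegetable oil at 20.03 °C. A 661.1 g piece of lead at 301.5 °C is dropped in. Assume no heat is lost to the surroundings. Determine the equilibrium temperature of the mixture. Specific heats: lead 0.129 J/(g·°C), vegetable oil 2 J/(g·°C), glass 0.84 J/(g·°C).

T_f ≈ 41.6 °C

T_f is the heat-capacity-weighted average of the initial temperatures:
T_f = (85.28×301.5 + 796.8×20.03 + 231.34×20.03) / (85.28 + 796.8 + 231.34)
    = 46306 / 1113.4 ≈ 41.59 °C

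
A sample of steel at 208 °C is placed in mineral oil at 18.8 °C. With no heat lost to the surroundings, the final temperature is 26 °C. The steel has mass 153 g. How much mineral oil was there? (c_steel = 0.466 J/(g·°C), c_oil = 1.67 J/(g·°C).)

m ≈ 1080 g

|Q_steel| = |Q_oil|:
153×0.466×(208 − 26) = m×1.67×(26 − 18.8)
12.02 m = 12976  ⇒  m ≈ 1079 g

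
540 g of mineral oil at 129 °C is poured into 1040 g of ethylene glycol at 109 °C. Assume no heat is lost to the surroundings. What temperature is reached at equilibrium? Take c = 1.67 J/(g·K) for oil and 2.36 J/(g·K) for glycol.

T_f = Σ m_i c_i T_i / Σ m_i c_i:
T_f = (901.8·129 + 2454.4·109) / (901.8 + 2454.4)
    = 383862 / 3356.2 ≈ 114.37 °C

T_f ≈ 114.4 °C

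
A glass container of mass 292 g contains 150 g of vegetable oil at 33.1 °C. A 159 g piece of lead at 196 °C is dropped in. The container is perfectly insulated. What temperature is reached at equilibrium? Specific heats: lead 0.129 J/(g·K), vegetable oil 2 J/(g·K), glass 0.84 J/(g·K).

Energy conservation, ΣQ = 0:
159*0.129*(T − 196) + 150*2*(T − 33.1) + 292*0.84*(T − 33.1) = 0
565.79 T = 22069
T ≈ 39.01 °C

T_f ≈ 39.0 °C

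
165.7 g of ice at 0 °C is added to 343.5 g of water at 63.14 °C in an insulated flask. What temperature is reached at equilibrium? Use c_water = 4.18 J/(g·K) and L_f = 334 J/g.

T_f ≈ 16.6 °C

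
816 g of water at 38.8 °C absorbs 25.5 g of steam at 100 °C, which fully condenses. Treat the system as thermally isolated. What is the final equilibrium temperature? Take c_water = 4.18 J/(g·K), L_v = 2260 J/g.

T_f ≈ 57.0 °C

Energy balance with sensible and latent terms:
latent heat released on condensation: 25.5·2260 = 57630
  condensed water 100 °C→T: 106.59(T − 100)
  original water: 3410.9(T − 38.8)
3517.5 T = 57630 + 10659 + 132342 = 200631
T ≈ 57.04 °C, under the boiling point, so the assumption holds.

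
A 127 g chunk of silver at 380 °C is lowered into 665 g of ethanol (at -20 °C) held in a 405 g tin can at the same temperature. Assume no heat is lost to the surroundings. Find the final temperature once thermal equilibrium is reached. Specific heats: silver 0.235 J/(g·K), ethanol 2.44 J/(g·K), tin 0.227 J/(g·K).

With ΣQ=0 the equilibrium temperature is the m·c-weighted mean:
T_f = (29.84·380 + 1622.6·(-20) + 91.94·(-20)) / (29.84 + 1622.6 + 91.94)
    = -22950 / 1744.4 ≈ -13.16 °C

T_f ≈ -13.2 °C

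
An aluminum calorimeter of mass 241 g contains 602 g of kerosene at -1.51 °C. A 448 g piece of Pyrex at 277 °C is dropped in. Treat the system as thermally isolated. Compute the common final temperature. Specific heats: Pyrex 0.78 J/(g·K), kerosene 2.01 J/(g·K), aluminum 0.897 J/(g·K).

Net heat exchanged in the isolated system is zero:
448*0.78*(T − 277) + 602*2.01*(T − (-1.51)) + 241*0.897*(T − (-1.51)) = 0
(349.44 + 1210 + 216.18) T = 349.44*277 + 1210*(-1.51) + 216.18*(-1.51)
T = 94641/1775.6 ≈ 53.30 °C

T_f ≈ 53.3 °C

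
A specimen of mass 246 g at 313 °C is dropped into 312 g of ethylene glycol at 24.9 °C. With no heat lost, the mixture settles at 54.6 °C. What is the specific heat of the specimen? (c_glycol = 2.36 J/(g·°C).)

c ≈ 0.344 J/(g·°C)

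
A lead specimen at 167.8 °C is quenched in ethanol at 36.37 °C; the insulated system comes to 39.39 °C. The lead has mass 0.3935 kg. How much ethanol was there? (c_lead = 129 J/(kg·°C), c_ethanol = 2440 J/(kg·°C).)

m ≈ 0.885 kg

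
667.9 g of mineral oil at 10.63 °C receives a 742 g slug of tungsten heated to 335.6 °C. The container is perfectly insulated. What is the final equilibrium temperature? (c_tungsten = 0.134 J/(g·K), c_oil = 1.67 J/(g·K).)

T_f ≈ 37.2 °C

With ΣQ=0 the equilibrium temperature is the m·c-weighted mean:
T_f = (99.43×335.6 + 1115.4×10.63) / (99.43 + 1115.4)
    = 45225 / 1214.8 ≈ 37.23 °C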